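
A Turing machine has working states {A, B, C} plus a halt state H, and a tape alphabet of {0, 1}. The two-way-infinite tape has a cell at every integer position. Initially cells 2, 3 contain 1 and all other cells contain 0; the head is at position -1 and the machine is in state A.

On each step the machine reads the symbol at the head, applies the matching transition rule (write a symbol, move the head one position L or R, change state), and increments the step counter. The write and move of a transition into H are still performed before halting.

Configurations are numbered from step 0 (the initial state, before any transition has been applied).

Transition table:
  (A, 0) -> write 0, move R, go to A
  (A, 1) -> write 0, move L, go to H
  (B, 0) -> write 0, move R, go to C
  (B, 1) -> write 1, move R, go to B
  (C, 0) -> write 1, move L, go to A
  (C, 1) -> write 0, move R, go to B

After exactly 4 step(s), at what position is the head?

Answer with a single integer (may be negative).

Step 1: in state A at pos -1, read 0 -> (A,0)->write 0,move R,goto A. Now: state=A, head=0, tape[-2..4]=0000110 (head:   ^)
Step 2: in state A at pos 0, read 0 -> (A,0)->write 0,move R,goto A. Now: state=A, head=1, tape[-2..4]=0000110 (head:    ^)
Step 3: in state A at pos 1, read 0 -> (A,0)->write 0,move R,goto A. Now: state=A, head=2, tape[-2..4]=0000110 (head:     ^)
Step 4: in state A at pos 2, read 1 -> (A,1)->write 0,move L,goto H. Now: state=H, head=1, tape[-2..4]=0000010 (head:    ^)

Answer: 1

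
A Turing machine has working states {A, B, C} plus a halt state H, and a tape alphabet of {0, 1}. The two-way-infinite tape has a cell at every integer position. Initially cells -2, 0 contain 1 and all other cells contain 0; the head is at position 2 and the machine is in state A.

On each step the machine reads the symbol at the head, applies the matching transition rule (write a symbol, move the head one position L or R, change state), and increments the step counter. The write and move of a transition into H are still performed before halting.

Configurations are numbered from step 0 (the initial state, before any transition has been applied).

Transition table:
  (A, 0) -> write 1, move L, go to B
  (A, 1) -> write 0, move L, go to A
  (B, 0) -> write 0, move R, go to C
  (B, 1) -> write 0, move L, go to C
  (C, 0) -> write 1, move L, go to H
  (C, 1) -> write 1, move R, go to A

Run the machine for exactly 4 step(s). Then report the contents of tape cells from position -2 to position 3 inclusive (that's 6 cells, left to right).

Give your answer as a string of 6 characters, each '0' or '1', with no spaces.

Step 1: in state A at pos 2, read 0 -> (A,0)->write 1,move L,goto B. Now: state=B, head=1, tape[-3..3]=0101010 (head:     ^)
Step 2: in state B at pos 1, read 0 -> (B,0)->write 0,move R,goto C. Now: state=C, head=2, tape[-3..3]=0101010 (head:      ^)
Step 3: in state C at pos 2, read 1 -> (C,1)->write 1,move R,goto A. Now: state=A, head=3, tape[-3..4]=01010100 (head:       ^)
Step 4: in state A at pos 3, read 0 -> (A,0)->write 1,move L,goto B. Now: state=B, head=2, tape[-3..4]=01010110 (head:      ^)

Answer: 101011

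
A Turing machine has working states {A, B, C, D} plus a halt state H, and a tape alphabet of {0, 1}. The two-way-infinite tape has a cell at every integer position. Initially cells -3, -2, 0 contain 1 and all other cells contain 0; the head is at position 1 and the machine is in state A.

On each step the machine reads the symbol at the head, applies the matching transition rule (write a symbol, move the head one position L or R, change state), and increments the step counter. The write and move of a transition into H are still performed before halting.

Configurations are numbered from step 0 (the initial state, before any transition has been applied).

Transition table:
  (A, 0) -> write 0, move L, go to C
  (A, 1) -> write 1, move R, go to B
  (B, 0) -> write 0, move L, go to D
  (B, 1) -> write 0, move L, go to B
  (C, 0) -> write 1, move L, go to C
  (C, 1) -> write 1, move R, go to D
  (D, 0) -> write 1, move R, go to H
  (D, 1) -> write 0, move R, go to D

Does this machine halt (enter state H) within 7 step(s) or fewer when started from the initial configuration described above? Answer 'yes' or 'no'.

Step 1: in state A at pos 1, read 0 -> (A,0)->write 0,move L,goto C. Now: state=C, head=0, tape[-4..2]=0110100 (head:     ^)
Step 2: in state C at pos 0, read 1 -> (C,1)->write 1,move R,goto D. Now: state=D, head=1, tape[-4..2]=0110100 (head:      ^)
Step 3: in state D at pos 1, read 0 -> (D,0)->write 1,move R,goto H. Now: state=H, head=2, tape[-4..3]=01101100 (head:       ^)
State H reached at step 3; 3 <= 7 -> yes

Answer: yes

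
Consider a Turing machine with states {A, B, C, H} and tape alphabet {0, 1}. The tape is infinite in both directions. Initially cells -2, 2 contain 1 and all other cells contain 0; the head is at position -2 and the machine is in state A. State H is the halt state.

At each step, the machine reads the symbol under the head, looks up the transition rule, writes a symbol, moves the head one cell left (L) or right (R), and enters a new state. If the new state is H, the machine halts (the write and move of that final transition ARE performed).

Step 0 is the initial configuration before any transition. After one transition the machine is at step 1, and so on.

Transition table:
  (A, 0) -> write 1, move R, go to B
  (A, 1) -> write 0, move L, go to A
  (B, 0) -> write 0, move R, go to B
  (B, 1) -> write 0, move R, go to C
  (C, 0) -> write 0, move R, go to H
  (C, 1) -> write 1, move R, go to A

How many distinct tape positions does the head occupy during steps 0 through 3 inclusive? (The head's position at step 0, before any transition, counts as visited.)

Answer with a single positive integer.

Answer: 3

Derivation:
Step 1: in state A at pos -2, read 1 -> (A,1)->write 0,move L,goto A. Now: state=A, head=-3, tape[-4..3]=00000010 (head:  ^)
Step 2: in state A at pos -3, read 0 -> (A,0)->write 1,move R,goto B. Now: state=B, head=-2, tape[-4..3]=01000010 (head:   ^)
Step 3: in state B at pos -2, read 0 -> (B,0)->write 0,move R,goto B. Now: state=B, head=-1, tape[-4..3]=01000010 (head:    ^)
Head positions at steps 0..3: starting at -2, distinct positions visited = {-3, -2, -1} -> 3 position(s)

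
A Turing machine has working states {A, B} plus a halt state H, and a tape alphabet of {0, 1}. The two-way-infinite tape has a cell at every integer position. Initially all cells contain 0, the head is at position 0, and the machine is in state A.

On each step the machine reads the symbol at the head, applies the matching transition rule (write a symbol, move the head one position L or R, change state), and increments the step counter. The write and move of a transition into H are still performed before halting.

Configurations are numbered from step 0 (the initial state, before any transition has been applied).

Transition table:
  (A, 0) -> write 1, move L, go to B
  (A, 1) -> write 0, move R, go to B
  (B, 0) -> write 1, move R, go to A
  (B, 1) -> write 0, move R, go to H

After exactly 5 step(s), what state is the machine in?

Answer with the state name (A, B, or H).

Answer: B

Derivation:
Step 1: in state A at pos 0, read 0 -> (A,0)->write 1,move L,goto B. Now: state=B, head=-1, tape[-2..1]=0010 (head:  ^)
Step 2: in state B at pos -1, read 0 -> (B,0)->write 1,move R,goto A. Now: state=A, head=0, tape[-2..1]=0110 (head:   ^)
Step 3: in state A at pos 0, read 1 -> (A,1)->write 0,move R,goto B. Now: state=B, head=1, tape[-2..2]=01000 (head:    ^)
Step 4: in state B at pos 1, read 0 -> (B,0)->write 1,move R,goto A. Now: state=A, head=2, tape[-2..3]=010100 (head:     ^)
Step 5: in state A at pos 2, read 0 -> (A,0)->write 1,move L,goto B. Now: state=B, head=1, tape[-2..3]=010110 (head:    ^)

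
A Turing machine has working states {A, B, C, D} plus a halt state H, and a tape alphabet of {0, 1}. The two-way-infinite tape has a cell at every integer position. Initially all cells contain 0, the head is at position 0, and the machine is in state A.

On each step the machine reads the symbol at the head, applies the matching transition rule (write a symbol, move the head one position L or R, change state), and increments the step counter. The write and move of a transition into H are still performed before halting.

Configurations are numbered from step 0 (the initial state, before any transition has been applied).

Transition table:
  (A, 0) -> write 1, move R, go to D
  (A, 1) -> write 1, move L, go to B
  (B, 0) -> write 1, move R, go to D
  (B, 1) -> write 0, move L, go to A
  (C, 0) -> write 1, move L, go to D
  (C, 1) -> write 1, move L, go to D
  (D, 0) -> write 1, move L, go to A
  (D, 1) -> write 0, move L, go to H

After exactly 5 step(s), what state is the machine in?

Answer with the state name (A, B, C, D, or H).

Answer: H

Derivation:
Step 1: in state A at pos 0, read 0 -> (A,0)->write 1,move R,goto D. Now: state=D, head=1, tape[-1..2]=0100 (head:   ^)
Step 2: in state D at pos 1, read 0 -> (D,0)->write 1,move L,goto A. Now: state=A, head=0, tape[-1..2]=0110 (head:  ^)
Step 3: in state A at pos 0, read 1 -> (A,1)->write 1,move L,goto B. Now: state=B, head=-1, tape[-2..2]=00110 (head:  ^)
Step 4: in state B at pos -1, read 0 -> (B,0)->write 1,move R,goto D. Now: state=D, head=0, tape[-2..2]=01110 (head:   ^)
Step 5: in state D at pos 0, read 1 -> (D,1)->write 0,move L,goto H. Now: state=H, head=-1, tape[-2..2]=01010 (head:  ^)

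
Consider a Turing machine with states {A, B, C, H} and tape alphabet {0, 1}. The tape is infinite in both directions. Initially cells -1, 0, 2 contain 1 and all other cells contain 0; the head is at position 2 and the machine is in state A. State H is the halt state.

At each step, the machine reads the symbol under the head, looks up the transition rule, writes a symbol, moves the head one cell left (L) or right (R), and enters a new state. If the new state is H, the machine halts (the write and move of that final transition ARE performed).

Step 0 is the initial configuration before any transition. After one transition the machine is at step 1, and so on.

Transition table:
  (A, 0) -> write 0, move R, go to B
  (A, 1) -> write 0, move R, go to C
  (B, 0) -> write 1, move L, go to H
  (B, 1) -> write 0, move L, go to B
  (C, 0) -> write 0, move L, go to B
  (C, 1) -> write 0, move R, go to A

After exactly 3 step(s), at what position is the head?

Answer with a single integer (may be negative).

Answer: 1

Derivation:
Step 1: in state A at pos 2, read 1 -> (A,1)->write 0,move R,goto C. Now: state=C, head=3, tape[-2..4]=0110000 (head:      ^)
Step 2: in state C at pos 3, read 0 -> (C,0)->write 0,move L,goto B. Now: state=B, head=2, tape[-2..4]=0110000 (head:     ^)
Step 3: in state B at pos 2, read 0 -> (B,0)->write 1,move L,goto H. Now: state=H, head=1, tape[-2..4]=0110100 (head:    ^)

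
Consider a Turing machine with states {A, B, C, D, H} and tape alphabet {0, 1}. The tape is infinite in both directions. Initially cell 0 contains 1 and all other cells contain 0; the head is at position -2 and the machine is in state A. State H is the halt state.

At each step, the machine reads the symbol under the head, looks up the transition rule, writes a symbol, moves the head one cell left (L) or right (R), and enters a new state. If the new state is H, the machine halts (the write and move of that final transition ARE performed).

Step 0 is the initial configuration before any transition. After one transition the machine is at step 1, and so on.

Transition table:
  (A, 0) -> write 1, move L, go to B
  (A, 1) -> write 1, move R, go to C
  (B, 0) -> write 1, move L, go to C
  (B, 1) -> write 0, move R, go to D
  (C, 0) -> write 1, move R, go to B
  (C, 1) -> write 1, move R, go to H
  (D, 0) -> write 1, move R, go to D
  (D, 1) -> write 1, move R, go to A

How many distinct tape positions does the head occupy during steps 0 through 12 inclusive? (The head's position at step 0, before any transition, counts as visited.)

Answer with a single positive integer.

Step 1: in state A at pos -2, read 0 -> (A,0)->write 1,move L,goto B. Now: state=B, head=-3, tape[-4..1]=001010 (head:  ^)
Step 2: in state B at pos -3, read 0 -> (B,0)->write 1,move L,goto C. Now: state=C, head=-4, tape[-5..1]=0011010 (head:  ^)
Step 3: in state C at pos -4, read 0 -> (C,0)->write 1,move R,goto B. Now: state=B, head=-3, tape[-5..1]=0111010 (head:   ^)
Step 4: in state B at pos -3, read 1 -> (B,1)->write 0,move R,goto D. Now: state=D, head=-2, tape[-5..1]=0101010 (head:    ^)
Step 5: in state D at pos -2, read 1 -> (D,1)->write 1,move R,goto A. Now: state=A, head=-1, tape[-5..1]=0101010 (head:     ^)
Step 6: in state A at pos -1, read 0 -> (A,0)->write 1,move L,goto B. Now: state=B, head=-2, tape[-5..1]=0101110 (head:    ^)
Step 7: in state B at pos -2, read 1 -> (B,1)->write 0,move R,goto D. Now: state=D, head=-1, tape[-5..1]=0100110 (head:     ^)
Step 8: in state D at pos -1, read 1 -> (D,1)->write 1,move R,goto A. Now: state=A, head=0, tape[-5..1]=0100110 (head:      ^)
Step 9: in state A at pos 0, read 1 -> (A,1)->write 1,move R,goto C. Now: state=C, head=1, tape[-5..2]=01001100 (head:       ^)
Step 10: in state C at pos 1, read 0 -> (C,0)->write 1,move R,goto B. Now: state=B, head=2, tape[-5..3]=010011100 (head:        ^)
Step 11: in state B at pos 2, read 0 -> (B,0)->write 1,move L,goto C. Now: state=C, head=1, tape[-5..3]=010011110 (head:       ^)
Step 12: in state C at pos 1, read 1 -> (C,1)->write 1,move R,goto H. Now: state=H, head=2, tape[-5..3]=010011110 (head:        ^)
Head positions at steps 0..12: starting at -2, distinct positions visited = {-4, -3, -2, -1, 0, 1, 2} -> 7 position(s)

Answer: 7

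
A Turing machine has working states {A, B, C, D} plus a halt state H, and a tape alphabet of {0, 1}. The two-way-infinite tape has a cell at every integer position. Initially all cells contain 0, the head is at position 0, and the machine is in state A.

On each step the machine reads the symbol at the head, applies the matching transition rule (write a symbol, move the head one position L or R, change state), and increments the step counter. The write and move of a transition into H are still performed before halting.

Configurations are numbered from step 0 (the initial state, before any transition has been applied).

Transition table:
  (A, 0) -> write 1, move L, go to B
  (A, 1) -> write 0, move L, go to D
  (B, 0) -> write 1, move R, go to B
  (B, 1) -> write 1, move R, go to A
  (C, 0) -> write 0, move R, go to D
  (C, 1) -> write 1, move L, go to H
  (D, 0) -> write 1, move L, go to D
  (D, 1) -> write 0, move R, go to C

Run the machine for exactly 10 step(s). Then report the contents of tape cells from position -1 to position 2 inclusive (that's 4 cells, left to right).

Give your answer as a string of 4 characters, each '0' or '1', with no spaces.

Step 1: in state A at pos 0, read 0 -> (A,0)->write 1,move L,goto B. Now: state=B, head=-1, tape[-2..1]=0010 (head:  ^)
Step 2: in state B at pos -1, read 0 -> (B,0)->write 1,move R,goto B. Now: state=B, head=0, tape[-2..1]=0110 (head:   ^)
Step 3: in state B at pos 0, read 1 -> (B,1)->write 1,move R,goto A. Now: state=A, head=1, tape[-2..2]=01100 (head:    ^)
Step 4: in state A at pos 1, read 0 -> (A,0)->write 1,move L,goto B. Now: state=B, head=0, tape[-2..2]=01110 (head:   ^)
Step 5: in state B at pos 0, read 1 -> (B,1)->write 1,move R,goto A. Now: state=A, head=1, tape[-2..2]=01110 (head:    ^)
Step 6: in state A at pos 1, read 1 -> (A,1)->write 0,move L,goto D. Now: state=D, head=0, tape[-2..2]=01100 (head:   ^)
Step 7: in state D at pos 0, read 1 -> (D,1)->write 0,move R,goto C. Now: state=C, head=1, tape[-2..2]=01000 (head:    ^)
Step 8: in state C at pos 1, read 0 -> (C,0)->write 0,move R,goto D. Now: state=D, head=2, tape[-2..3]=010000 (head:     ^)
Step 9: in state D at pos 2, read 0 -> (D,0)->write 1,move L,goto D. Now: state=D, head=1, tape[-2..3]=010010 (head:    ^)
Step 10: in state D at pos 1, read 0 -> (D,0)->write 1,move L,goto D. Now: state=D, head=0, tape[-2..3]=010110 (head:   ^)

Answer: 1011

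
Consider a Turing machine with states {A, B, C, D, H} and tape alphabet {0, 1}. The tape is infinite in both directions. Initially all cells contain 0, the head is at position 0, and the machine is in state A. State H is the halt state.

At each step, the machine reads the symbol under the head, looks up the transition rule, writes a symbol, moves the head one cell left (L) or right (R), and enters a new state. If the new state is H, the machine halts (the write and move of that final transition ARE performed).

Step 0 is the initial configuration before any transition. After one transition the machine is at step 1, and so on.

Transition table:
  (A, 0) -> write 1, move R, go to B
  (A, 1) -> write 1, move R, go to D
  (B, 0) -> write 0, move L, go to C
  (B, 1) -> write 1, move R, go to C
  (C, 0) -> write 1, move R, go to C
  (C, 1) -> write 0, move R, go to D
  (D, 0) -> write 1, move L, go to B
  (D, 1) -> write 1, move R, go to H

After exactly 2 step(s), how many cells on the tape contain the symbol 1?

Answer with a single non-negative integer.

Answer: 1

Derivation:
Step 1: in state A at pos 0, read 0 -> (A,0)->write 1,move R,goto B. Now: state=B, head=1, tape[-1..2]=0100 (head:   ^)
Step 2: in state B at pos 1, read 0 -> (B,0)->write 0,move L,goto C. Now: state=C, head=0, tape[-1..2]=0100 (head:  ^)
Cells containing 1 after step 2: {0} -> 1 cell(s)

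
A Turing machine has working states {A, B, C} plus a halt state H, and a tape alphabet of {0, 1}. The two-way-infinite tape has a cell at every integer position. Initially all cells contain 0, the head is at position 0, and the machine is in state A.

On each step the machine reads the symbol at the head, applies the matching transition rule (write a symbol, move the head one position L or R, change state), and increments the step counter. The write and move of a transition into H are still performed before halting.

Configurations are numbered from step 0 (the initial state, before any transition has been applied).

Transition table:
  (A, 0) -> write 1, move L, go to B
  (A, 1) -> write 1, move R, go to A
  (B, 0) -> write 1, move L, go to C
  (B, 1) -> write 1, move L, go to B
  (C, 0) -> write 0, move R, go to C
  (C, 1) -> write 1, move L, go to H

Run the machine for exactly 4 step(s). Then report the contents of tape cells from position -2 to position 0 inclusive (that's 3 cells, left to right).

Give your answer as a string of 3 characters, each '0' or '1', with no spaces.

Step 1: in state A at pos 0, read 0 -> (A,0)->write 1,move L,goto B. Now: state=B, head=-1, tape[-2..1]=0010 (head:  ^)
Step 2: in state B at pos -1, read 0 -> (B,0)->write 1,move L,goto C. Now: state=C, head=-2, tape[-3..1]=00110 (head:  ^)
Step 3: in state C at pos -2, read 0 -> (C,0)->write 0,move R,goto C. Now: state=C, head=-1, tape[-3..1]=00110 (head:   ^)
Step 4: in state C at pos -1, read 1 -> (C,1)->write 1,move L,goto H. Now: state=H, head=-2, tape[-3..1]=00110 (head:  ^)

Answer: 011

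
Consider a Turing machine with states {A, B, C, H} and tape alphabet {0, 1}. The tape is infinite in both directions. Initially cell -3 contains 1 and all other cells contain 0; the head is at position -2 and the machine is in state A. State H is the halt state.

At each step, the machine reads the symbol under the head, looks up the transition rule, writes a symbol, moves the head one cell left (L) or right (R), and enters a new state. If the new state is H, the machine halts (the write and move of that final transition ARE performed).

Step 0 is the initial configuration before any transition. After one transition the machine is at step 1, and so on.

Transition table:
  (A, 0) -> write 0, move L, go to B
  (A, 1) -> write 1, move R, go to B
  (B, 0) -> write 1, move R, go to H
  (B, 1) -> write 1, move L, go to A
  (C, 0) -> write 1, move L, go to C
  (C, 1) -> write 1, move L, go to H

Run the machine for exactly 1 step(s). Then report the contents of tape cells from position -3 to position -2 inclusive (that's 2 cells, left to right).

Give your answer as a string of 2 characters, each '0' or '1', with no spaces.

Step 1: in state A at pos -2, read 0 -> (A,0)->write 0,move L,goto B. Now: state=B, head=-3, tape[-4..-1]=0100 (head:  ^)

Answer: 10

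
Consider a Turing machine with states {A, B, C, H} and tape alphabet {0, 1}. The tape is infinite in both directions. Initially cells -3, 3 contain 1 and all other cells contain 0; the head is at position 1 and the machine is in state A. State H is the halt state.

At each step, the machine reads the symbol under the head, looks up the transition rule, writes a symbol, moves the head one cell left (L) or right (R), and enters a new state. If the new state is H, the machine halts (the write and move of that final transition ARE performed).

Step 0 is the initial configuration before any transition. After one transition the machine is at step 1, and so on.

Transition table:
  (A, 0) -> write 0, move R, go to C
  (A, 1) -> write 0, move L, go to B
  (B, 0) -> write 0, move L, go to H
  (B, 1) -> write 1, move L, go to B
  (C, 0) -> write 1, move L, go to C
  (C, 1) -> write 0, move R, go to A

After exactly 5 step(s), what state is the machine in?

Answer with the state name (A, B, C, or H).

Step 1: in state A at pos 1, read 0 -> (A,0)->write 0,move R,goto C. Now: state=C, head=2, tape[-4..4]=010000010 (head:       ^)
Step 2: in state C at pos 2, read 0 -> (C,0)->write 1,move L,goto C. Now: state=C, head=1, tape[-4..4]=010000110 (head:      ^)
Step 3: in state C at pos 1, read 0 -> (C,0)->write 1,move L,goto C. Now: state=C, head=0, tape[-4..4]=010001110 (head:     ^)
Step 4: in state C at pos 0, read 0 -> (C,0)->write 1,move L,goto C. Now: state=C, head=-1, tape[-4..4]=010011110 (head:    ^)
Step 5: in state C at pos -1, read 0 -> (C,0)->write 1,move L,goto C. Now: state=C, head=-2, tape[-4..4]=010111110 (head:   ^)

Answer: C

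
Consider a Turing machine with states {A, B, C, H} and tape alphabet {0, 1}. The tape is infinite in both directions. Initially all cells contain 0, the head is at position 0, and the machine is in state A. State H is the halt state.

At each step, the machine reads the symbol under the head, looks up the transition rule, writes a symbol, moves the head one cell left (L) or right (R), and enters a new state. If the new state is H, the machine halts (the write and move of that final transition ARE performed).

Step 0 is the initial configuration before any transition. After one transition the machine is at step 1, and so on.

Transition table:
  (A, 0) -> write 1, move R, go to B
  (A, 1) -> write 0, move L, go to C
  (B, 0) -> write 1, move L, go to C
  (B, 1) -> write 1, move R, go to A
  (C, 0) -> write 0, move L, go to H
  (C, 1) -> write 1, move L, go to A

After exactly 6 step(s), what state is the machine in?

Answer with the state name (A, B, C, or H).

Step 1: in state A at pos 0, read 0 -> (A,0)->write 1,move R,goto B. Now: state=B, head=1, tape[-1..2]=0100 (head:   ^)
Step 2: in state B at pos 1, read 0 -> (B,0)->write 1,move L,goto C. Now: state=C, head=0, tape[-1..2]=0110 (head:  ^)
Step 3: in state C at pos 0, read 1 -> (C,1)->write 1,move L,goto A. Now: state=A, head=-1, tape[-2..2]=00110 (head:  ^)
Step 4: in state A at pos -1, read 0 -> (A,0)->write 1,move R,goto B. Now: state=B, head=0, tape[-2..2]=01110 (head:   ^)
Step 5: in state B at pos 0, read 1 -> (B,1)->write 1,move R,goto A. Now: state=A, head=1, tape[-2..2]=01110 (head:    ^)
Step 6: in state A at pos 1, read 1 -> (A,1)->write 0,move L,goto C. Now: state=C, head=0, tape[-2..2]=01100 (head:   ^)

Answer: C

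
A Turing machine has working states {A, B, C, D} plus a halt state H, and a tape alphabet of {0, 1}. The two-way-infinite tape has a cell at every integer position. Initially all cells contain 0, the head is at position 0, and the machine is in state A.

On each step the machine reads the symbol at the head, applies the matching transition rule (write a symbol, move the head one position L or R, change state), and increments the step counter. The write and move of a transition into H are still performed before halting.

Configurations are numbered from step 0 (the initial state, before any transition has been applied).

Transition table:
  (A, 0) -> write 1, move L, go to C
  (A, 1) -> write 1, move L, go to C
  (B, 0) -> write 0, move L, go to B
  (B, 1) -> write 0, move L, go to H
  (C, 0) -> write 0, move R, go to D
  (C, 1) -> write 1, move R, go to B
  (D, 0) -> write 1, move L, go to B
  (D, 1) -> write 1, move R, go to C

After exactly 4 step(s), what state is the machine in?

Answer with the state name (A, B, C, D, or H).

Answer: D

Derivation:
Step 1: in state A at pos 0, read 0 -> (A,0)->write 1,move L,goto C. Now: state=C, head=-1, tape[-2..1]=0010 (head:  ^)
Step 2: in state C at pos -1, read 0 -> (C,0)->write 0,move R,goto D. Now: state=D, head=0, tape[-2..1]=0010 (head:   ^)
Step 3: in state D at pos 0, read 1 -> (D,1)->write 1,move R,goto C. Now: state=C, head=1, tape[-2..2]=00100 (head:    ^)
Step 4: in state C at pos 1, read 0 -> (C,0)->write 0,move R,goto D. Now: state=D, head=2, tape[-2..3]=001000 (head:     ^)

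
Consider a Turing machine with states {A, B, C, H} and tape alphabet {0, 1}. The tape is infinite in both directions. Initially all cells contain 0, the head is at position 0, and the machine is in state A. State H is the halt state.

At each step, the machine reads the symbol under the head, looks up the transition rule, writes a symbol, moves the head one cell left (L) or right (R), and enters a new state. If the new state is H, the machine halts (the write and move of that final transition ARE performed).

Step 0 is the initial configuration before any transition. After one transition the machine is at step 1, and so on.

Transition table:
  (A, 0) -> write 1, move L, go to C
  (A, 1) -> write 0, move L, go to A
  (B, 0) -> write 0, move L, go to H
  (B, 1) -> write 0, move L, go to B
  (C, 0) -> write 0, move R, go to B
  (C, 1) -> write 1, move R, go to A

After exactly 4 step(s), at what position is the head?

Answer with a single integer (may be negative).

Answer: -2

Derivation:
Step 1: in state A at pos 0, read 0 -> (A,0)->write 1,move L,goto C. Now: state=C, head=-1, tape[-2..1]=0010 (head:  ^)
Step 2: in state C at pos -1, read 0 -> (C,0)->write 0,move R,goto B. Now: state=B, head=0, tape[-2..1]=0010 (head:   ^)
Step 3: in state B at pos 0, read 1 -> (B,1)->write 0,move L,goto B. Now: state=B, head=-1, tape[-2..1]=0000 (head:  ^)
Step 4: in state B at pos -1, read 0 -> (B,0)->write 0,move L,goto H. Now: state=H, head=-2, tape[-3..1]=00000 (head:  ^)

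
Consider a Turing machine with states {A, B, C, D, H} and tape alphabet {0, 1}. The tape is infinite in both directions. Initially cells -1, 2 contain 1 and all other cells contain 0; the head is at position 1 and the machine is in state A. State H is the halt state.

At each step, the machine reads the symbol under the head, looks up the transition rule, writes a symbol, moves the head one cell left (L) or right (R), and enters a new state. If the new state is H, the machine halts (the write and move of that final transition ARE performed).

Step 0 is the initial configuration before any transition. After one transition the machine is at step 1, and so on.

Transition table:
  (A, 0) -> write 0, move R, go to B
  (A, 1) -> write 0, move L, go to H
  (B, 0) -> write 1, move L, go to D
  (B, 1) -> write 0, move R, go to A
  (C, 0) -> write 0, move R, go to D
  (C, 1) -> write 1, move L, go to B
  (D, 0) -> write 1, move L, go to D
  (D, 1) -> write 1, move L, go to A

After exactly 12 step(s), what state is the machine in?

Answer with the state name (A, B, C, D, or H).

Answer: H

Derivation:
Step 1: in state A at pos 1, read 0 -> (A,0)->write 0,move R,goto B. Now: state=B, head=2, tape[-2..3]=010010 (head:     ^)
Step 2: in state B at pos 2, read 1 -> (B,1)->write 0,move R,goto A. Now: state=A, head=3, tape[-2..4]=0100000 (head:      ^)
Step 3: in state A at pos 3, read 0 -> (A,0)->write 0,move R,goto B. Now: state=B, head=4, tape[-2..5]=01000000 (head:       ^)
Step 4: in state B at pos 4, read 0 -> (B,0)->write 1,move L,goto D. Now: state=D, head=3, tape[-2..5]=01000010 (head:      ^)
Step 5: in state D at pos 3, read 0 -> (D,0)->write 1,move L,goto D. Now: state=D, head=2, tape[-2..5]=01000110 (head:     ^)
Step 6: in state D at pos 2, read 0 -> (D,0)->write 1,move L,goto D. Now: state=D, head=1, tape[-2..5]=01001110 (head:    ^)
Step 7: in state D at pos 1, read 0 -> (D,0)->write 1,move L,goto D. Now: state=D, head=0, tape[-2..5]=01011110 (head:   ^)
Step 8: in state D at pos 0, read 0 -> (D,0)->write 1,move L,goto D. Now: state=D, head=-1, tape[-2..5]=01111110 (head:  ^)
Step 9: in state D at pos -1, read 1 -> (D,1)->write 1,move L,goto A. Now: state=A, head=-2, tape[-3..5]=001111110 (head:  ^)
Step 10: in state A at pos -2, read 0 -> (A,0)->write 0,move R,goto B. Now: state=B, head=-1, tape[-3..5]=001111110 (head:   ^)
Step 11: in state B at pos -1, read 1 -> (B,1)->write 0,move R,goto A. Now: state=A, head=0, tape[-3..5]=000111110 (head:    ^)
Step 12: in state A at pos 0, read 1 -> (A,1)->write 0,move L,goto H. Now: state=H, head=-1, tape[-3..5]=000011110 (head:   ^)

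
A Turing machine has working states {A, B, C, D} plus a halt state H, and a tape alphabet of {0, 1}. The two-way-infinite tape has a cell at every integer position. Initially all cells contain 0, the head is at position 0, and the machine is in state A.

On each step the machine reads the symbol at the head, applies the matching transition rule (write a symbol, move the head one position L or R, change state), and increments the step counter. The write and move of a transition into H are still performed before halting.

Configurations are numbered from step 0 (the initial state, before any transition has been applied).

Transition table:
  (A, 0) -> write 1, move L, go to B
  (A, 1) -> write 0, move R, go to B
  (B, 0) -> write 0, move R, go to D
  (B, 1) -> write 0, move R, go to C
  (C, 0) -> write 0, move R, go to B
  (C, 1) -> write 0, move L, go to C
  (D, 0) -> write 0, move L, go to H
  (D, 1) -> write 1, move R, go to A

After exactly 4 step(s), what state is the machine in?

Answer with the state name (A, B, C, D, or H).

Step 1: in state A at pos 0, read 0 -> (A,0)->write 1,move L,goto B. Now: state=B, head=-1, tape[-2..1]=0010 (head:  ^)
Step 2: in state B at pos -1, read 0 -> (B,0)->write 0,move R,goto D. Now: state=D, head=0, tape[-2..1]=0010 (head:   ^)
Step 3: in state D at pos 0, read 1 -> (D,1)->write 1,move R,goto A. Now: state=A, head=1, tape[-2..2]=00100 (head:    ^)
Step 4: in state A at pos 1, read 0 -> (A,0)->write 1,move L,goto B. Now: state=B, head=0, tape[-2..2]=00110 (head:   ^)

Answer: B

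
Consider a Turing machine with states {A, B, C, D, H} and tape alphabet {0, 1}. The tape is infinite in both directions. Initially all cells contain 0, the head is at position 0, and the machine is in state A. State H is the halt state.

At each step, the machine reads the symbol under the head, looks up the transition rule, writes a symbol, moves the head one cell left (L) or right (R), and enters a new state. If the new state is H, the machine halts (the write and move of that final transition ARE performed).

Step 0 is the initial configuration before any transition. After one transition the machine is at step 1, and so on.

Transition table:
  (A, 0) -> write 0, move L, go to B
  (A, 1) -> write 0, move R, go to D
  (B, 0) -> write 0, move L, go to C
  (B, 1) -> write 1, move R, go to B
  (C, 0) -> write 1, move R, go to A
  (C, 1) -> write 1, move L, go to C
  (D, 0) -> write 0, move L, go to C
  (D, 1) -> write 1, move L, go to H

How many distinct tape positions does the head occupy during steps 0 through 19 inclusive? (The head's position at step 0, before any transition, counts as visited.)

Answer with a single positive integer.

Answer: 5

Derivation:
Step 1: in state A at pos 0, read 0 -> (A,0)->write 0,move L,goto B. Now: state=B, head=-1, tape[-2..1]=0000 (head:  ^)
Step 2: in state B at pos -1, read 0 -> (B,0)->write 0,move L,goto C. Now: state=C, head=-2, tape[-3..1]=00000 (head:  ^)
Step 3: in state C at pos -2, read 0 -> (C,0)->write 1,move R,goto A. Now: state=A, head=-1, tape[-3..1]=01000 (head:   ^)
Step 4: in state A at pos -1, read 0 -> (A,0)->write 0,move L,goto B. Now: state=B, head=-2, tape[-3..1]=01000 (head:  ^)
Step 5: in state B at pos -2, read 1 -> (B,1)->write 1,move R,goto B. Now: state=B, head=-1, tape[-3..1]=01000 (head:   ^)
Step 6: in state B at pos -1, read 0 -> (B,0)->write 0,move L,goto C. Now: state=C, head=-2, tape[-3..1]=01000 (head:  ^)
Step 7: in state C at pos -2, read 1 -> (C,1)->write 1,move L,goto C. Now: state=C, head=-3, tape[-4..1]=001000 (head:  ^)
Step 8: in state C at pos -3, read 0 -> (C,0)->write 1,move R,goto A. Now: state=A, head=-2, tape[-4..1]=011000 (head:   ^)
Step 9: in state A at pos -2, read 1 -> (A,1)->write 0,move R,goto D. Now: state=D, head=-1, tape[-4..1]=010000 (head:    ^)
Step 10: in state D at pos -1, read 0 -> (D,0)->write 0,move L,goto C. Now: state=C, head=-2, tape[-4..1]=010000 (head:   ^)
Step 11: in state C at pos -2, read 0 -> (C,0)->write 1,move R,goto A. Now: state=A, head=-1, tape[-4..1]=011000 (head:    ^)
Step 12: in state A at pos -1, read 0 -> (A,0)->write 0,move L,goto B. Now: state=B, head=-2, tape[-4..1]=011000 (head:   ^)
Step 13: in state B at pos -2, read 1 -> (B,1)->write 1,move R,goto B. Now: state=B, head=-1, tape[-4..1]=011000 (head:    ^)
Step 14: in state B at pos -1, read 0 -> (B,0)->write 0,move L,goto C. Now: state=C, head=-2, tape[-4..1]=011000 (head:   ^)
Step 15: in state C at pos -2, read 1 -> (C,1)->write 1,move L,goto C. Now: state=C, head=-3, tape[-4..1]=011000 (head:  ^)
Step 16: in state C at pos -3, read 1 -> (C,1)->write 1,move L,goto C. Now: state=C, head=-4, tape[-5..1]=0011000 (head:  ^)
Step 17: in state C at pos -4, read 0 -> (C,0)->write 1,move R,goto A. Now: state=A, head=-3, tape[-5..1]=0111000 (head:   ^)
Step 18: in state A at pos -3, read 1 -> (A,1)->write 0,move R,goto D. Now: state=D, head=-2, tape[-5..1]=0101000 (head:    ^)
Step 19: in state D at pos -2, read 1 -> (D,1)->write 1,move L,goto H. Now: state=H, head=-3, tape[-5..1]=0101000 (head:   ^)
Head positions at steps 0..19: starting at 0, distinct positions visited = {-4, -3, -2, -1, 0} -> 5 position(s)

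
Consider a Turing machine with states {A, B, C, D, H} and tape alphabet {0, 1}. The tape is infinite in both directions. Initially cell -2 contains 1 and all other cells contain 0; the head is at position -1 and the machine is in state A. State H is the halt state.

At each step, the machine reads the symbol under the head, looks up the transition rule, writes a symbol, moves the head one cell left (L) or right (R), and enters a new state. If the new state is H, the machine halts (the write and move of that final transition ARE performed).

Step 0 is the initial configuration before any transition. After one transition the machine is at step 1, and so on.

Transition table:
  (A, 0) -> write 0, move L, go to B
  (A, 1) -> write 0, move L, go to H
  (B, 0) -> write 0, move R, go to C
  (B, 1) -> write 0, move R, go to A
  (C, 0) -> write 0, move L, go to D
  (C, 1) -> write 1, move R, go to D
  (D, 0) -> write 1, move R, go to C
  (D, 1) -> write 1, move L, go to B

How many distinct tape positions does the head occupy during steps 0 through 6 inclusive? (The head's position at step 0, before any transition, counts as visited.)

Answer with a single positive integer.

Step 1: in state A at pos -1, read 0 -> (A,0)->write 0,move L,goto B. Now: state=B, head=-2, tape[-3..0]=0100 (head:  ^)
Step 2: in state B at pos -2, read 1 -> (B,1)->write 0,move R,goto A. Now: state=A, head=-1, tape[-3..0]=0000 (head:   ^)
Step 3: in state A at pos -1, read 0 -> (A,0)->write 0,move L,goto B. Now: state=B, head=-2, tape[-3..0]=0000 (head:  ^)
Step 4: in state B at pos -2, read 0 -> (B,0)->write 0,move R,goto C. Now: state=C, head=-1, tape[-3..0]=0000 (head:   ^)
Step 5: in state C at pos -1, read 0 -> (C,0)->write 0,move L,goto D. Now: state=D, head=-2, tape[-3..0]=0000 (head:  ^)
Step 6: in state D at pos -2, read 0 -> (D,0)->write 1,move R,goto C. Now: state=C, head=-1, tape[-3..0]=0100 (head:   ^)
Head positions at steps 0..6: starting at -1, distinct positions visited = {-2, -1} -> 2 position(s)

Answer: 2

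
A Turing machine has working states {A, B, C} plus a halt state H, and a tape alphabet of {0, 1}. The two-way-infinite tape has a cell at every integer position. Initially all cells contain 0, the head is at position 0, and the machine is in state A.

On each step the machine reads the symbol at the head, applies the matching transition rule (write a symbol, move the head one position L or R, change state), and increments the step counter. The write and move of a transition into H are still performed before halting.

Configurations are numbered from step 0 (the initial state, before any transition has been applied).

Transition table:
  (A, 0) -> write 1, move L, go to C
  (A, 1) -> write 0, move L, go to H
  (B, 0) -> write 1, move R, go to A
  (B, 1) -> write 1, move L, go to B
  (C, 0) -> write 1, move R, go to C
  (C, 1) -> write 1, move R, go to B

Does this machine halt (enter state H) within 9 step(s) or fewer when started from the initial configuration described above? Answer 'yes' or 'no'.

Answer: no

Derivation:
Step 1: in state A at pos 0, read 0 -> (A,0)->write 1,move L,goto C. Now: state=C, head=-1, tape[-2..1]=0010 (head:  ^)
Step 2: in state C at pos -1, read 0 -> (C,0)->write 1,move R,goto C. Now: state=C, head=0, tape[-2..1]=0110 (head:   ^)
Step 3: in state C at pos 0, read 1 -> (C,1)->write 1,move R,goto B. Now: state=B, head=1, tape[-2..2]=01100 (head:    ^)
Step 4: in state B at pos 1, read 0 -> (B,0)->write 1,move R,goto A. Now: state=A, head=2, tape[-2..3]=011100 (head:     ^)
Step 5: in state A at pos 2, read 0 -> (A,0)->write 1,move L,goto C. Now: state=C, head=1, tape[-2..3]=011110 (head:    ^)
Step 6: in state C at pos 1, read 1 -> (C,1)->write 1,move R,goto B. Now: state=B, head=2, tape[-2..3]=011110 (head:     ^)
Step 7: in state B at pos 2, read 1 -> (B,1)->write 1,move L,goto B. Now: state=B, head=1, tape[-2..3]=011110 (head:    ^)
Step 8: in state B at pos 1, read 1 -> (B,1)->write 1,move L,goto B. Now: state=B, head=0, tape[-2..3]=011110 (head:   ^)
Step 9: in state B at pos 0, read 1 -> (B,1)->write 1,move L,goto B. Now: state=B, head=-1, tape[-2..3]=011110 (head:  ^)
After 9 step(s): state = B (not H) -> not halted within 9 -> no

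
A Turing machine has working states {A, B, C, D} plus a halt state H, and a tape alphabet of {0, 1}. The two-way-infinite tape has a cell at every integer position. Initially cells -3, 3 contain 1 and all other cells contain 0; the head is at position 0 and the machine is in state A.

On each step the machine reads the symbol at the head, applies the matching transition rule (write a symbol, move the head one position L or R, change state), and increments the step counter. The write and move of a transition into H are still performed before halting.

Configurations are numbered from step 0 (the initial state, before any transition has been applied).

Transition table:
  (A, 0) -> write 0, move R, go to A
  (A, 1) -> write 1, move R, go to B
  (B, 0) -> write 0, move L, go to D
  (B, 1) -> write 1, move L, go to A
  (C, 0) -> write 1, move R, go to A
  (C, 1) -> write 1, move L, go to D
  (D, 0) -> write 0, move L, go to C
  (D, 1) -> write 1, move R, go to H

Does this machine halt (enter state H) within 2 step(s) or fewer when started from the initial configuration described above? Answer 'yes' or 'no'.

Step 1: in state A at pos 0, read 0 -> (A,0)->write 0,move R,goto A. Now: state=A, head=1, tape[-4..4]=010000010 (head:      ^)
Step 2: in state A at pos 1, read 0 -> (A,0)->write 0,move R,goto A. Now: state=A, head=2, tape[-4..4]=010000010 (head:       ^)
After 2 step(s): state = A (not H) -> not halted within 2 -> no

Answer: no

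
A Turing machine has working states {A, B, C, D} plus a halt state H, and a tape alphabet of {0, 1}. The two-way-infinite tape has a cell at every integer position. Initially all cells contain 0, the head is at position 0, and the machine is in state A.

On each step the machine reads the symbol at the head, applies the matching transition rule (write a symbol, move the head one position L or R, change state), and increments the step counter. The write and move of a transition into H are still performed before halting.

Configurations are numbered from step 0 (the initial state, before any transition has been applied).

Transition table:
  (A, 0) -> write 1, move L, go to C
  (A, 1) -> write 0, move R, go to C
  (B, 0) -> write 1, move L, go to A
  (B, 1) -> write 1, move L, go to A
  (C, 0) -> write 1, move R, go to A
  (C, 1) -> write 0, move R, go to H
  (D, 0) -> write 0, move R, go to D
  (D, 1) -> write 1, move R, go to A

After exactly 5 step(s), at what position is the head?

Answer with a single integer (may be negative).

Answer: 1

Derivation:
Step 1: in state A at pos 0, read 0 -> (A,0)->write 1,move L,goto C. Now: state=C, head=-1, tape[-2..1]=0010 (head:  ^)
Step 2: in state C at pos -1, read 0 -> (C,0)->write 1,move R,goto A. Now: state=A, head=0, tape[-2..1]=0110 (head:   ^)
Step 3: in state A at pos 0, read 1 -> (A,1)->write 0,move R,goto C. Now: state=C, head=1, tape[-2..2]=01000 (head:    ^)
Step 4: in state C at pos 1, read 0 -> (C,0)->write 1,move R,goto A. Now: state=A, head=2, tape[-2..3]=010100 (head:     ^)
Step 5: in state A at pos 2, read 0 -> (A,0)->write 1,move L,goto C. Now: state=C, head=1, tape[-2..3]=010110 (head:    ^)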